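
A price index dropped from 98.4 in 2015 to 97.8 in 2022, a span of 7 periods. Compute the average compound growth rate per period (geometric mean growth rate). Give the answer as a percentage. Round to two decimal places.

-0.09%

Growth factor = (97.8/98.4)^(1/7) = (0.993902)^(1/7) = 0.999127
Growth rate = 0.999127 − 1 = -0.000873 = -0.0873%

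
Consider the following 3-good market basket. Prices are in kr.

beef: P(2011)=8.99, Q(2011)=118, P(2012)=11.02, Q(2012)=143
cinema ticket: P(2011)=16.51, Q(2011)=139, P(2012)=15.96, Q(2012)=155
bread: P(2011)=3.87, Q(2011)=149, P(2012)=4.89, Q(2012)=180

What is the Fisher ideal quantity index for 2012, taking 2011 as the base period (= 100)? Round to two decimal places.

115.78

Laspeyres component (base-period weights):
ΣP(2011)Q(2012) = 8.99×143 + 16.51×155 + 3.87×180 = 1285.57 + 2559.05 + 696.6 = 4541.22
ΣP(2011)Q(2011) = 8.99×118 + 16.51×139 + 3.87×149 = 1060.82 + 2294.89 + 576.63 = 3932.34
L = 4541.22 / 3932.34 × 100 = 115.4839
Paasche component (current-period weights):
ΣP(2012)Q(2012) = 11.02×143 + 15.96×155 + 4.89×180 = 1575.86 + 2473.8 + 880.2 = 4929.86
ΣP(2012)Q(2011) = 11.02×118 + 15.96×139 + 4.89×149 = 1300.36 + 2218.44 + 728.61 = 4247.41
P = 4929.86 / 4247.41 × 100 = 116.0674
Fisher = √(L × P) = √(115.4839 × 116.0674) = 115.7753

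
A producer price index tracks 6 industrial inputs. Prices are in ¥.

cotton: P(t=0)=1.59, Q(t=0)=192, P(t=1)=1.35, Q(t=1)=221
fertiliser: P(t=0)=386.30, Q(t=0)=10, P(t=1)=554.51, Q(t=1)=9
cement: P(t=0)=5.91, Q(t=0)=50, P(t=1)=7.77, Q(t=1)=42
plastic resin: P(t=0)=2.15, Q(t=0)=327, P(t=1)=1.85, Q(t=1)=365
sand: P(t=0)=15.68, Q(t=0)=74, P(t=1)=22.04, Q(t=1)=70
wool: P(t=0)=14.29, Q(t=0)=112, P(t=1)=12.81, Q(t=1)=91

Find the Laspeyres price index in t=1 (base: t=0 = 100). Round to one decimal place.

124.4

Laspeyres price index uses base-period quantities as weights.
ΣP(t=1)·Q(t=0) = 1.35×192 + 554.51×10 + 7.77×50 + 1.85×327 + 22.04×74 + 12.81×112 = 259.2 + 5545.1 + 388.5 + 604.95 + 1630.96 + 1434.72 = 9863.43
ΣP(t=0)·Q(t=0) = 1.59×192 + 386.30×10 + 5.91×50 + 2.15×327 + 15.68×74 + 14.29×112 = 305.28 + 3863 + 295.5 + 703.05 + 1160.32 + 1600.48 = 7927.63
Index = 9863.43 / 7927.63 × 100 = 124.4184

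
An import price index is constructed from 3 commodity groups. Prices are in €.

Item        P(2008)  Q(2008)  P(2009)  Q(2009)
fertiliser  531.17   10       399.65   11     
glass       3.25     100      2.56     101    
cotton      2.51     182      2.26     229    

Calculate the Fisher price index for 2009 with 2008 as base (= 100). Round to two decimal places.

76.60

Laspeyres component (base-period weights):
ΣP(2009)Q(2008) = 399.65×10 + 2.56×100 + 2.26×182 = 3996.5 + 256 + 411.32 = 4663.82
ΣP(2008)Q(2008) = 531.17×10 + 3.25×100 + 2.51×182 = 5311.7 + 325 + 456.82 = 6093.52
L = 4663.82 / 6093.52 × 100 = 76.5374
Paasche component (current-period weights):
ΣP(2009)Q(2009) = 399.65×11 + 2.56×101 + 2.26×229 = 4396.15 + 258.56 + 517.54 = 5172.25
ΣP(2008)Q(2009) = 531.17×11 + 3.25×101 + 2.51×229 = 5842.87 + 328.25 + 574.79 = 6745.91
P = 5172.25 / 6745.91 × 100 = 76.6724
Fisher = √(L × P) = √(76.5374 × 76.6724) = 76.6048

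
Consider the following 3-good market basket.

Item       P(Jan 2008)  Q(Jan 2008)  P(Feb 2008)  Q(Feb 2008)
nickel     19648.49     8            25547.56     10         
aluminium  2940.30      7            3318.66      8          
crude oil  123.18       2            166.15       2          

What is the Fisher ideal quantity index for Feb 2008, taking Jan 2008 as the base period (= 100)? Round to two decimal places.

123.80

Laspeyres component (base-period weights):
ΣP(Jan 2008)Q(Feb 2008) = 19648.49×10 + 2940.30×8 + 123.18×2 = 196484.9 + 23522.4 + 246.36 = 220253.66
ΣP(Jan 2008)Q(Jan 2008) = 19648.49×8 + 2940.30×7 + 123.18×2 = 157187.92 + 20582.1 + 246.36 = 178016.38
L = 220253.66 / 178016.38 × 100 = 123.7266
Paasche component (current-period weights):
ΣP(Feb 2008)Q(Feb 2008) = 25547.56×10 + 3318.66×8 + 166.15×2 = 255475.6 + 26549.28 + 332.3 = 282357.18
ΣP(Feb 2008)Q(Jan 2008) = 25547.56×8 + 3318.66×7 + 166.15×2 = 204380.48 + 23230.62 + 332.3 = 227943.4
P = 282357.18 / 227943.4 × 100 = 123.8716
Fisher = √(L × P) = √(123.7266 × 123.8716) = 123.7991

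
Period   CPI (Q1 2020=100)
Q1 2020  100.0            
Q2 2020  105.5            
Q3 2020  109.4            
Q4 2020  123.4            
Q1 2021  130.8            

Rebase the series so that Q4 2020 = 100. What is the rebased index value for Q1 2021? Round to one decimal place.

Rebased(Q1 2021) = 130.8 / 123.4 × 100 = 105.9968

106.0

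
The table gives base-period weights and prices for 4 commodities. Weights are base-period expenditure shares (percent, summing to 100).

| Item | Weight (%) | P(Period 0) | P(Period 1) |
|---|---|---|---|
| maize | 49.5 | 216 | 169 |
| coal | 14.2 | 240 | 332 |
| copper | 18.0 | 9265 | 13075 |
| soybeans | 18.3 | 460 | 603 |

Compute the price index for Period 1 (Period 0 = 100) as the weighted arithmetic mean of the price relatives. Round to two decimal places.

maize: 49.5 × (169/216) = 49.5 × 0.782407 = 38.7292
coal: 14.2 × (332/240) = 14.2 × 1.383333 = 19.6433
copper: 18.0 × (13075/9265) = 18.0 × 1.411225 = 25.4021
soybeans: 18.3 × (603/460) = 18.3 × 1.310870 = 23.9889
Index = Σ wᵢ·(p₁ᵢ/p₀ᵢ) = 38.7292 + 19.6433 + 25.4021 + 23.9889 = 107.7635

107.76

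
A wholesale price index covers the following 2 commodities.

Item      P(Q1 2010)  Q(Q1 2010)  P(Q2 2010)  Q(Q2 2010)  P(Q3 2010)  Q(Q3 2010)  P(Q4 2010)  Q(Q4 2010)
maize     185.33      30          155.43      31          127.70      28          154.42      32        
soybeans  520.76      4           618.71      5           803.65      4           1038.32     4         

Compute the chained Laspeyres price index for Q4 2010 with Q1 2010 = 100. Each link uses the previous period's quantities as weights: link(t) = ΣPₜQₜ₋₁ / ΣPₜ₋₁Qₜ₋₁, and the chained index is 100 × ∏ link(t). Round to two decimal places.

Link Q1 2010→Q2 2010:
ΣP(Q2 2010)Q(Q1 2010) = 155.43×30 + 618.71×4 = 4662.9 + 2474.84 = 7137.74
ΣP(Q1 2010)Q(Q1 2010) = 185.33×30 + 520.76×4 = 5559.9 + 2083.04 = 7642.94
link = 7137.74/7642.94 = 0.933900
Link Q2 2010→Q3 2010:
ΣP(Q3 2010)Q(Q2 2010) = 127.70×31 + 803.65×5 = 3958.7 + 4018.25 = 7976.95
ΣP(Q2 2010)Q(Q2 2010) = 155.43×31 + 618.71×5 = 4818.33 + 3093.55 = 7911.88
link = 7976.95/7911.88 = 1.008224
Link Q3 2010→Q4 2010:
ΣP(Q4 2010)Q(Q3 2010) = 154.42×28 + 1038.32×4 = 4323.76 + 4153.28 = 8477.04
ΣP(Q3 2010)Q(Q3 2010) = 127.70×28 + 803.65×4 = 3575.6 + 3214.6 = 6790.2
link = 8477.04/6790.2 = 1.248423
Chained index = 100 × 0.933900 × 1.008224 × 1.248423 = 117.5490

117.55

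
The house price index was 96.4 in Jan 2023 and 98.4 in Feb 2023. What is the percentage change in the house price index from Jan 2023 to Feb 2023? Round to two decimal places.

2.07%

Change = (98.4 − 96.4) / 96.4 × 100
       = 2.0 / 96.4 × 100 = 2.0747%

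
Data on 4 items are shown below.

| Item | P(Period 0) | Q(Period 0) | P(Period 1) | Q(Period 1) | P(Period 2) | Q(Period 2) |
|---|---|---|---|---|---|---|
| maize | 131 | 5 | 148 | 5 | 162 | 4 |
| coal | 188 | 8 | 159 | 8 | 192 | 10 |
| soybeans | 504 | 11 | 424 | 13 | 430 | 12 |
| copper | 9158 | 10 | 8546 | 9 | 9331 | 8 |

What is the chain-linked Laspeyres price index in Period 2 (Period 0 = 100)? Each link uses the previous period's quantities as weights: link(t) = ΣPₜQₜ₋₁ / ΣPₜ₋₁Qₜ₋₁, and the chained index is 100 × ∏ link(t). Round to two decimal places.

Link Period 0→Period 1:
ΣP(Period 1)Q(Period 0) = 148×5 + 159×8 + 424×11 + 8546×10 = 740 + 1272 + 4664 + 85460 = 92136
ΣP(Period 0)Q(Period 0) = 131×5 + 188×8 + 504×11 + 9158×10 = 655 + 1504 + 5544 + 91580 = 99283
link = 92136/99283 = 0.928014
Link Period 1→Period 2:
ΣP(Period 2)Q(Period 1) = 162×5 + 192×8 + 430×13 + 9331×9 = 810 + 1536 + 5590 + 83979 = 91915
ΣP(Period 1)Q(Period 1) = 148×5 + 159×8 + 424×13 + 8546×9 = 740 + 1272 + 5512 + 76914 = 84438
link = 91915/84438 = 1.088550
Chained index = 100 × 0.928014 × 1.088550 = 101.0190

101.02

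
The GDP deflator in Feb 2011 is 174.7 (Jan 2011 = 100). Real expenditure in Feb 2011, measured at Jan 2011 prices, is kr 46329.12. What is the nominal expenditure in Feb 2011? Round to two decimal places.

Nominal = Real × (Index/100) = 46329.12 × (174.7/100)
        = 46329.12 × 1.747 = 80936.9726

80936.97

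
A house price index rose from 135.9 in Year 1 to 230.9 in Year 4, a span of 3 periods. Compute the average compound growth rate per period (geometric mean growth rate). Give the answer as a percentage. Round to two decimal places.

Growth factor = (230.9/135.9)^(1/3) = (1.699043)^(1/3) = 1.193259
Growth rate = 1.193259 − 1 = 0.193259 = 19.3259%

19.33%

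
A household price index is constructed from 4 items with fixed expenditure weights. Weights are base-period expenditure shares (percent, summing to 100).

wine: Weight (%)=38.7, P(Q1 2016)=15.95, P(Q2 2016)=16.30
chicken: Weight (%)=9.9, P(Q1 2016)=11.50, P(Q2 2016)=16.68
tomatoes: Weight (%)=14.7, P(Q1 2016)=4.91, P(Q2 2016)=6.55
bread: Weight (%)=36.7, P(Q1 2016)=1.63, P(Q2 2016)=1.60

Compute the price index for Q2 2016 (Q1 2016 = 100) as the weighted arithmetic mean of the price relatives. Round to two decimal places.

wine: 38.7 × (16.30/15.95) = 38.7 × 1.021944 = 39.5492
chicken: 9.9 × (16.68/11.50) = 9.9 × 1.450435 = 14.3593
tomatoes: 14.7 × (6.55/4.91) = 14.7 × 1.334012 = 19.6100
bread: 36.7 × (1.60/1.63) = 36.7 × 0.981595 = 36.0245
Index = Σ wᵢ·(p₁ᵢ/p₀ᵢ) = 39.5492 + 14.3593 + 19.6100 + 36.0245 = 109.5430

109.54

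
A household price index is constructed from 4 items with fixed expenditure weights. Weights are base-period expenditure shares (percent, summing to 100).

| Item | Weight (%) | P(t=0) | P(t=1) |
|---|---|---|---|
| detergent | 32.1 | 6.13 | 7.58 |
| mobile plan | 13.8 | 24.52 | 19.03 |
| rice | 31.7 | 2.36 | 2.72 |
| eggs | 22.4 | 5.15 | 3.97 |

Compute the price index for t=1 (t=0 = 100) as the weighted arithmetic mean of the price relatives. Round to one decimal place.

104.2

detergent: 32.1 × (7.58/6.13) = 32.1 × 1.236542 = 39.6930
mobile plan: 13.8 × (19.03/24.52) = 13.8 × 0.776101 = 10.7102
rice: 31.7 × (2.72/2.36) = 31.7 × 1.152542 = 36.5356
eggs: 22.4 × (3.97/5.15) = 22.4 × 0.770874 = 17.2676
Index = Σ wᵢ·(p₁ᵢ/p₀ᵢ) = 39.6930 + 10.7102 + 36.5356 + 17.2676 = 104.2063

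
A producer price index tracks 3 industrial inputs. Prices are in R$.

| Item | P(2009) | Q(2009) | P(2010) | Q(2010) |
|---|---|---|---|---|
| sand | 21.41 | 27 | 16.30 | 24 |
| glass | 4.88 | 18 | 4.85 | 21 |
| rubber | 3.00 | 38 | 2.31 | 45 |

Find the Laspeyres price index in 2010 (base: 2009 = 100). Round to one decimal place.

Laspeyres price index uses base-period quantities as weights.
ΣP(2010)·Q(2009) = 16.30×27 + 4.85×18 + 2.31×38 = 440.1 + 87.3 + 87.78 = 615.18
ΣP(2009)·Q(2009) = 21.41×27 + 4.88×18 + 3.00×38 = 578.07 + 87.84 + 114 = 779.91
Index = 615.18 / 779.91 × 100 = 78.8783

78.9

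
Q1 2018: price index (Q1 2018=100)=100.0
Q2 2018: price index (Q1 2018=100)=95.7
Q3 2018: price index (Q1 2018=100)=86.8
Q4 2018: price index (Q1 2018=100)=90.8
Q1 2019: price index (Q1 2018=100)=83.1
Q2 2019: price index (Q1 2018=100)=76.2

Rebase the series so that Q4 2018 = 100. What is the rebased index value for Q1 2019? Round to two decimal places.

91.52

Rebased(Q1 2019) = 83.1 / 90.8 × 100 = 91.5198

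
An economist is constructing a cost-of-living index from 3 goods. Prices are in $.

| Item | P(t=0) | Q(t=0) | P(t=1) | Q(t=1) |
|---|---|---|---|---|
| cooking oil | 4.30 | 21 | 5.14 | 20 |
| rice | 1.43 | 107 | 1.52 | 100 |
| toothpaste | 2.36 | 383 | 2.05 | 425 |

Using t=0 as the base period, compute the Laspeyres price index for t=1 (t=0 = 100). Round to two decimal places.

Laspeyres price index uses base-period quantities as weights.
ΣP(t=1)·Q(t=0) = 5.14×21 + 1.52×107 + 2.05×383 = 107.94 + 162.64 + 785.15 = 1055.73
ΣP(t=0)·Q(t=0) = 4.30×21 + 1.43×107 + 2.36×383 = 90.3 + 153.01 + 903.88 = 1147.19
Index = 1055.73 / 1147.19 × 100 = 92.0275

92.03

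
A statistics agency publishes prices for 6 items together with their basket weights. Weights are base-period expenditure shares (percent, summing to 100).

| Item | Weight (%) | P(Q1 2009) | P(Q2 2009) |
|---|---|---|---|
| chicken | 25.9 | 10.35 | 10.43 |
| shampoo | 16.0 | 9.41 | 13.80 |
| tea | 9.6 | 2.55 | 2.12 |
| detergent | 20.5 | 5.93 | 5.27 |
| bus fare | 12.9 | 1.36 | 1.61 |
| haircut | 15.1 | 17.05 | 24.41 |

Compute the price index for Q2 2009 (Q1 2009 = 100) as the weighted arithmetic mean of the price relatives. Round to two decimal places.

112.65

chicken: 25.9 × (10.43/10.35) = 25.9 × 1.007729 = 26.1002
shampoo: 16.0 × (13.80/9.41) = 16.0 × 1.466525 = 23.4644
tea: 9.6 × (2.12/2.55) = 9.6 × 0.831373 = 7.9812
detergent: 20.5 × (5.27/5.93) = 20.5 × 0.888702 = 18.2184
bus fare: 12.9 × (1.61/1.36) = 12.9 × 1.183824 = 15.2713
haircut: 15.1 × (24.41/17.05) = 15.1 × 1.431672 = 21.6182
Index = Σ wᵢ·(p₁ᵢ/p₀ᵢ) = 26.1002 + 23.4644 + 7.9812 + 18.2184 + 15.2713 + 21.6182 = 112.6537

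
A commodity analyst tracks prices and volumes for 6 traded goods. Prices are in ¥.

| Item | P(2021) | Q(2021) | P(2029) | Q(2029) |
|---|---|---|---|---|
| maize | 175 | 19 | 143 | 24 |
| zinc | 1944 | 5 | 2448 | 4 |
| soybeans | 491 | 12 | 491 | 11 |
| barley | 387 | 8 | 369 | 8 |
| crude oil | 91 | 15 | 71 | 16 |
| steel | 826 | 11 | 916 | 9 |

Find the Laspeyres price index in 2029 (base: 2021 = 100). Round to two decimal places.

107.57

Laspeyres price index uses base-period quantities as weights.
ΣP(2029)·Q(2021) = 143×19 + 2448×5 + 491×12 + 369×8 + 71×15 + 916×11 = 2717 + 12240 + 5892 + 2952 + 1065 + 10076 = 34942
ΣP(2021)·Q(2021) = 175×19 + 1944×5 + 491×12 + 387×8 + 91×15 + 826×11 = 3325 + 9720 + 5892 + 3096 + 1365 + 9086 = 32484
Index = 34942 / 32484 × 100 = 107.5668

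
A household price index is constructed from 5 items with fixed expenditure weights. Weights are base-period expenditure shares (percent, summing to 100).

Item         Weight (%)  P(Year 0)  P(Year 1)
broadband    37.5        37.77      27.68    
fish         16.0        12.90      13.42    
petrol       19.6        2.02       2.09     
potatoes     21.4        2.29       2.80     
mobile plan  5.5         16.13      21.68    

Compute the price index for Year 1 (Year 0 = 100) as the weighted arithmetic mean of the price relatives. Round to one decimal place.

broadband: 37.5 × (27.68/37.77) = 37.5 × 0.732857 = 27.4821
fish: 16.0 × (13.42/12.90) = 16.0 × 1.040310 = 16.6450
petrol: 19.6 × (2.09/2.02) = 19.6 × 1.034653 = 20.2792
potatoes: 21.4 × (2.80/2.29) = 21.4 × 1.222707 = 26.1659
mobile plan: 5.5 × (21.68/16.13) = 5.5 × 1.344079 = 7.3924
Index = Σ wᵢ·(p₁ᵢ/p₀ᵢ) = 27.4821 + 16.6450 + 20.2792 + 26.1659 + 7.3924 = 97.9647

98.0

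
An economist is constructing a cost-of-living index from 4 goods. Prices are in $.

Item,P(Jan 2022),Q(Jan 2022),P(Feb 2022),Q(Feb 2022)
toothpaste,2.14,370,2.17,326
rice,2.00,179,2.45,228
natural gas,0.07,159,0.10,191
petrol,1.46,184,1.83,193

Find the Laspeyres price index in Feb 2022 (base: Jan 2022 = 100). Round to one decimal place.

Laspeyres price index uses base-period quantities as weights.
ΣP(Feb 2022)·Q(Jan 2022) = 2.17×370 + 2.45×179 + 0.10×159 + 1.83×184 = 802.9 + 438.55 + 15.9 + 336.72 = 1594.07
ΣP(Jan 2022)·Q(Jan 2022) = 2.14×370 + 2.00×179 + 0.07×159 + 1.46×184 = 791.8 + 358 + 11.13 + 268.64 = 1429.57
Index = 1594.07 / 1429.57 × 100 = 111.5070

111.5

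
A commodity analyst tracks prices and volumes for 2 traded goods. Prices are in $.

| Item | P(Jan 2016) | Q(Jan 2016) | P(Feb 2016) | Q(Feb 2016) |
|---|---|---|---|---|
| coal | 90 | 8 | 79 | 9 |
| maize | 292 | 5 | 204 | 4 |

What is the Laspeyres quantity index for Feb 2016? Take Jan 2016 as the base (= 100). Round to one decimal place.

Laspeyres quantity index uses base-period prices as weights.
ΣP(Jan 2016)·Q(Feb 2016) = 90×9 + 292×4 = 810 + 1168 = 1978
ΣP(Jan 2016)·Q(Jan 2016) = 90×8 + 292×5 = 720 + 1460 = 2180
Index = 1978 / 2180 × 100 = 90.7339

90.7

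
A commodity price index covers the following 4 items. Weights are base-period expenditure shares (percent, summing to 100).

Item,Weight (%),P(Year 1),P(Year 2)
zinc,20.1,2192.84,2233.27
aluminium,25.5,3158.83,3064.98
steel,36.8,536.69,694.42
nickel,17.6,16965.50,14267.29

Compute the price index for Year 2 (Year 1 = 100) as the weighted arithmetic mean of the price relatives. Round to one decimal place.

zinc: 20.1 × (2233.27/2192.84) = 20.1 × 1.018437 = 20.4706
aluminium: 25.5 × (3064.98/3158.83) = 25.5 × 0.970290 = 24.7424
steel: 36.8 × (694.42/536.69) = 36.8 × 1.293894 = 47.6153
nickel: 17.6 × (14267.29/16965.50) = 17.6 × 0.840959 = 14.8009
Index = Σ wᵢ·(p₁ᵢ/p₀ᵢ) = 20.4706 + 24.7424 + 47.6153 + 14.8009 = 107.6292

107.6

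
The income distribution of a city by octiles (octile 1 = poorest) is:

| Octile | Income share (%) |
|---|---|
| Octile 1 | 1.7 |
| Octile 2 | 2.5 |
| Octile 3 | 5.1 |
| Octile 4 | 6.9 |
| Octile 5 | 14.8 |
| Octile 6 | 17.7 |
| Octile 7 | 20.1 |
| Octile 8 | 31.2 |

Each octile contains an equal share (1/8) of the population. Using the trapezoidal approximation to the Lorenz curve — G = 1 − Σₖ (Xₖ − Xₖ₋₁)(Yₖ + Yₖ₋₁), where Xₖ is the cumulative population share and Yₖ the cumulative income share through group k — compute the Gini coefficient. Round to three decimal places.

Cumulative income shares Yₖ: 0.0170, 0.0420, 0.0930, 0.1620, 0.3100, 0.4870, 0.6880, 1.0000
Σ (Xₖ−Xₖ₋₁)(Yₖ+Yₖ₋₁) = (1/8)(0.0170+0.0000) + (1/8)(0.0420+0.0170) + (1/8)(0.0930+0.0420) + (1/8)(0.1620+0.0930) + (1/8)(0.3100+0.1620) + (1/8)(0.4870+0.3100) + (1/8)(0.6880+0.4870) + (1/8)(1.0000+0.6880)
  = 0.0021 + 0.0074 + 0.0169 + 0.0319 + 0.0590 + 0.0996 + 0.1469 + 0.2110 = 0.5748
G = 1 − 0.5748 = 0.4252

0.425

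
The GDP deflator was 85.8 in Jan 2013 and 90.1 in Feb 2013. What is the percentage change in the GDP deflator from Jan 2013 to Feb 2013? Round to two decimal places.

Change = (90.1 − 85.8) / 85.8 × 100
       = 4.3 / 85.8 × 100 = 5.0117%

5.01%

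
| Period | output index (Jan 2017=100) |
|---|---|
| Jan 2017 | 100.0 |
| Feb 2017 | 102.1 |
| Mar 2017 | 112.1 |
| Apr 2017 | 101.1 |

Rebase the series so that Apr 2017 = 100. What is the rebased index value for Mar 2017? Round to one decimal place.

Rebased(Mar 2017) = 112.1 / 101.1 × 100 = 110.8803

110.9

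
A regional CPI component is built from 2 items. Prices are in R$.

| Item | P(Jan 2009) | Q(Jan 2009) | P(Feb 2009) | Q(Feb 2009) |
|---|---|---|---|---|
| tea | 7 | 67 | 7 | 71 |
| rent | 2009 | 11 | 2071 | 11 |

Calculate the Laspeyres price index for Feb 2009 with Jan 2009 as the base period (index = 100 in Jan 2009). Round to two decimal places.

103.02

Laspeyres price index uses base-period quantities as weights.
ΣP(Feb 2009)·Q(Jan 2009) = 7×67 + 2071×11 = 469 + 22781 = 23250
ΣP(Jan 2009)·Q(Jan 2009) = 7×67 + 2009×11 = 469 + 22099 = 22568
Index = 23250 / 22568 × 100 = 103.0220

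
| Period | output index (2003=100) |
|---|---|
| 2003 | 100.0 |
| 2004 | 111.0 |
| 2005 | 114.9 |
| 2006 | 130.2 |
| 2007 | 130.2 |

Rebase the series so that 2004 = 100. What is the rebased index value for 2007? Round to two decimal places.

117.30

Rebased(2007) = 130.2 / 111.0 × 100 = 117.2973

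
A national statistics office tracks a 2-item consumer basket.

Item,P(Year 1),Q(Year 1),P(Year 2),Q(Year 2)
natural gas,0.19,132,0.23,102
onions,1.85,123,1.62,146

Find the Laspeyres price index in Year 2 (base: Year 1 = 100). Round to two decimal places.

90.89

Laspeyres price index uses base-period quantities as weights.
ΣP(Year 2)·Q(Year 1) = 0.23×132 + 1.62×123 = 30.36 + 199.26 = 229.62
ΣP(Year 1)·Q(Year 1) = 0.19×132 + 1.85×123 = 25.08 + 227.55 = 252.63
Index = 229.62 / 252.63 × 100 = 90.8918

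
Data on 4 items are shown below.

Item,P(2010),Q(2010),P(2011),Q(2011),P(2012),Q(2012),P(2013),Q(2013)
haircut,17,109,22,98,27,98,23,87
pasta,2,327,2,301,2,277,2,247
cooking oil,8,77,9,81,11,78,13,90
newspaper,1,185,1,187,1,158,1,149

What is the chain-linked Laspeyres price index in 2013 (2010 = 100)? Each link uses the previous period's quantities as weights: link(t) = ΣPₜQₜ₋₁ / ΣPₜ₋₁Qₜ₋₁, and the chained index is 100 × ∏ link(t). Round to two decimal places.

132.06

Link 2010→2011:
ΣP(2011)Q(2010) = 22×109 + 2×327 + 9×77 + 1×185 = 2398 + 654 + 693 + 185 = 3930
ΣP(2010)Q(2010) = 17×109 + 2×327 + 8×77 + 1×185 = 1853 + 654 + 616 + 185 = 3308
link = 3930/3308 = 1.188029
Link 2011→2012:
ΣP(2012)Q(2011) = 27×98 + 2×301 + 11×81 + 1×187 = 2646 + 602 + 891 + 187 = 4326
ΣP(2011)Q(2011) = 22×98 + 2×301 + 9×81 + 1×187 = 2156 + 602 + 729 + 187 = 3674
link = 4326/3674 = 1.177463
Link 2012→2013:
ΣP(2013)Q(2012) = 23×98 + 2×277 + 13×78 + 1×158 = 2254 + 554 + 1014 + 158 = 3980
ΣP(2012)Q(2012) = 27×98 + 2×277 + 11×78 + 1×158 = 2646 + 554 + 858 + 158 = 4216
link = 3980/4216 = 0.944023
Chained index = 100 × 1.188029 × 1.177463 × 0.944023 = 132.0556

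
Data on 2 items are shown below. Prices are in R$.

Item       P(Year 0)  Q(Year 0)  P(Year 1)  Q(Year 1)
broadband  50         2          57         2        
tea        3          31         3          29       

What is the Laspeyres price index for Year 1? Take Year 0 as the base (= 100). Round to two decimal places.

107.25

Laspeyres price index uses base-period quantities as weights.
ΣP(Year 1)·Q(Year 0) = 57×2 + 3×31 = 114 + 93 = 207
ΣP(Year 0)·Q(Year 0) = 50×2 + 3×31 = 100 + 93 = 193
Index = 207 / 193 × 100 = 107.2539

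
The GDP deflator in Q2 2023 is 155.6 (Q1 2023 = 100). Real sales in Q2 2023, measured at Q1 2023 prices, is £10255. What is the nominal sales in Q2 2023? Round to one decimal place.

Nominal = Real × (Index/100) = 10255 × (155.6/100)
        = 10255 × 1.556 = 15956.7800

15956.8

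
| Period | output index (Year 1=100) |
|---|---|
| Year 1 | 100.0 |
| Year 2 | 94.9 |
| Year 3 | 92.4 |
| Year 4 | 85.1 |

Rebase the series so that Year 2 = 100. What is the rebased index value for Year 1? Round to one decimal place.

105.4

Rebased(Year 1) = 100.0 / 94.9 × 100 = 105.3741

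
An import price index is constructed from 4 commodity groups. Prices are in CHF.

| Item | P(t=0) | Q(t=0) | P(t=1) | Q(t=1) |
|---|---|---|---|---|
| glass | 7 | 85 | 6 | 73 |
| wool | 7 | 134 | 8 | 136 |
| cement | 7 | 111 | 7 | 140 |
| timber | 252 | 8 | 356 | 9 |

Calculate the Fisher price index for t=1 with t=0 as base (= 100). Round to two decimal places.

Laspeyres component (base-period weights):
ΣP(t=1)Q(t=0) = 6×85 + 8×134 + 7×111 + 356×8 = 510 + 1072 + 777 + 2848 = 5207
ΣP(t=0)Q(t=0) = 7×85 + 7×134 + 7×111 + 252×8 = 595 + 938 + 777 + 2016 = 4326
L = 5207 / 4326 × 100 = 120.3652
Paasche component (current-period weights):
ΣP(t=1)Q(t=1) = 6×73 + 8×136 + 7×140 + 356×9 = 438 + 1088 + 980 + 3204 = 5710
ΣP(t=0)Q(t=1) = 7×73 + 7×136 + 7×140 + 252×9 = 511 + 952 + 980 + 2268 = 4711
P = 5710 / 4711 × 100 = 121.2057
Fisher = √(L × P) = √(120.3652 × 121.2057) = 120.7847

120.78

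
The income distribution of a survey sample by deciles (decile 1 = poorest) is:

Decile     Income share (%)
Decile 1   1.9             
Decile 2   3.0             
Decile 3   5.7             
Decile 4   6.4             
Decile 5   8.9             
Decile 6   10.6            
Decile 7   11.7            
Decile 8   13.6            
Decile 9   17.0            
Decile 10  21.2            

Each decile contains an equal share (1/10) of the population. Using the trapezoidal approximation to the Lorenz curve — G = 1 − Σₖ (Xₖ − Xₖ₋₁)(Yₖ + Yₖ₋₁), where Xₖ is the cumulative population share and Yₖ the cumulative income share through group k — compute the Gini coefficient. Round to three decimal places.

Cumulative income shares Yₖ: 0.0190, 0.0490, 0.1060, 0.1700, 0.2590, 0.3650, 0.4820, 0.6180, 0.7880, 1.0000
Σ (Xₖ−Xₖ₋₁)(Yₖ+Yₖ₋₁) = (1/10)(0.0190+0.0000) + (1/10)(0.0490+0.0190) + (1/10)(0.1060+0.0490) + (1/10)(0.1700+0.1060) + (1/10)(0.2590+0.1700) + (1/10)(0.3650+0.2590) + (1/10)(0.4820+0.3650) + (1/10)(0.6180+0.4820) + (1/10)(0.7880+0.6180) + (1/10)(1.0000+0.7880)
  = 0.0019 + 0.0068 + 0.0155 + 0.0276 + 0.0429 + 0.0624 + 0.0847 + 0.1100 + 0.1406 + 0.1788 = 0.6712
G = 1 − 0.6712 = 0.3288

0.329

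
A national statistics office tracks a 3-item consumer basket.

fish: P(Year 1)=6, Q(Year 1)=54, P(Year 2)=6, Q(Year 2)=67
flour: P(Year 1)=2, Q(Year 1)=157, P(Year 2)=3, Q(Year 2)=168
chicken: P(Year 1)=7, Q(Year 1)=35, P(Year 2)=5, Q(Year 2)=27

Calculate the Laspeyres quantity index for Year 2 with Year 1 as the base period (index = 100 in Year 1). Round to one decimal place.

105.0

Laspeyres quantity index uses base-period prices as weights.
ΣP(Year 1)·Q(Year 2) = 6×67 + 2×168 + 7×27 = 402 + 336 + 189 = 927
ΣP(Year 1)·Q(Year 1) = 6×54 + 2×157 + 7×35 = 324 + 314 + 245 = 883
Index = 927 / 883 × 100 = 104.9830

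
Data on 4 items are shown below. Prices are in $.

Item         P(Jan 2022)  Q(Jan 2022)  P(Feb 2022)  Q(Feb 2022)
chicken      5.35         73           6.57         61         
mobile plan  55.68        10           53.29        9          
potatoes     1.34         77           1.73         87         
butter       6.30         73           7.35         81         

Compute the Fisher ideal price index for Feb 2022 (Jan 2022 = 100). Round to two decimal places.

111.60

Laspeyres component (base-period weights):
ΣP(Feb 2022)Q(Jan 2022) = 6.57×73 + 53.29×10 + 1.73×77 + 7.35×73 = 479.61 + 532.9 + 133.21 + 536.55 = 1682.27
ΣP(Jan 2022)Q(Jan 2022) = 5.35×73 + 55.68×10 + 1.34×77 + 6.30×73 = 390.55 + 556.8 + 103.18 + 459.9 = 1510.43
L = 1682.27 / 1510.43 × 100 = 111.3769
Paasche component (current-period weights):
ΣP(Feb 2022)Q(Feb 2022) = 6.57×61 + 53.29×9 + 1.73×87 + 7.35×81 = 400.77 + 479.61 + 150.51 + 595.35 = 1626.24
ΣP(Jan 2022)Q(Feb 2022) = 5.35×61 + 55.68×9 + 1.34×87 + 6.30×81 = 326.35 + 501.12 + 116.58 + 510.3 = 1454.35
P = 1626.24 / 1454.35 × 100 = 111.8190
Fisher = √(L × P) = √(111.3769 × 111.8190) = 111.5977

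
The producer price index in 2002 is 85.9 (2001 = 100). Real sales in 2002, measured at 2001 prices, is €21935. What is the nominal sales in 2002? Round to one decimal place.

Nominal = Real × (Index/100) = 21935 × (85.9/100)
        = 21935 × 0.859 = 18842.1650

18842.2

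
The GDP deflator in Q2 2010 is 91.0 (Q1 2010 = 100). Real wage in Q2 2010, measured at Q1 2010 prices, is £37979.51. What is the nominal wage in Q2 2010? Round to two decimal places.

Nominal = Real × (Index/100) = 37979.51 × (91.0/100)
        = 37979.51 × 0.910 = 34561.3541

34561.35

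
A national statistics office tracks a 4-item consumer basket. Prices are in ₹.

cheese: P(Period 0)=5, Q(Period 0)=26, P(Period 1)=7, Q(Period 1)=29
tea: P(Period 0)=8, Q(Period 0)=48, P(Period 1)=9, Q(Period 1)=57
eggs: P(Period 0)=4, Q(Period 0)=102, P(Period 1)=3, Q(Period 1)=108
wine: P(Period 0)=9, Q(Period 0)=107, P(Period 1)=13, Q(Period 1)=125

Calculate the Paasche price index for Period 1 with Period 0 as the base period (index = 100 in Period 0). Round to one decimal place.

Paasche price index uses current-period quantities as weights.
ΣP(Period 1)·Q(Period 1) = 7×29 + 9×57 + 3×108 + 13×125 = 203 + 513 + 324 + 1625 = 2665
ΣP(Period 0)·Q(Period 1) = 5×29 + 8×57 + 4×108 + 9×125 = 145 + 456 + 432 + 1125 = 2158
Index = 2665 / 2158 × 100 = 123.4940

123.5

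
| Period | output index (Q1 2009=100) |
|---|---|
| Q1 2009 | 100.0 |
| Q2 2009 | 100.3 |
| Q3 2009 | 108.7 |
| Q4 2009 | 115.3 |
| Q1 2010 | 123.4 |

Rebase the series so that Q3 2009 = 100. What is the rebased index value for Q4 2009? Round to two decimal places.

106.07

Rebased(Q4 2009) = 115.3 / 108.7 × 100 = 106.0718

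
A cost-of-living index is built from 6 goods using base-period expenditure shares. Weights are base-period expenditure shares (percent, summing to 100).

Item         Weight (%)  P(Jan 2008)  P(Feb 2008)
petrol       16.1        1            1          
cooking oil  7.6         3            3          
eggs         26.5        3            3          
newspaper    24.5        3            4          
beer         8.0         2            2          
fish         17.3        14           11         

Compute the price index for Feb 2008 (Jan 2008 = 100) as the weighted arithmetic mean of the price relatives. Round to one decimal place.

104.5

petrol: 16.1 × (1/1) = 16.1 × 1.000000 = 16.1000
cooking oil: 7.6 × (3/3) = 7.6 × 1.000000 = 7.6000
eggs: 26.5 × (3/3) = 26.5 × 1.000000 = 26.5000
newspaper: 24.5 × (4/3) = 24.5 × 1.333333 = 32.6667
beer: 8.0 × (2/2) = 8.0 × 1.000000 = 8.0000
fish: 17.3 × (11/14) = 17.3 × 0.785714 = 13.5929
Index = Σ wᵢ·(p₁ᵢ/p₀ᵢ) = 16.1000 + 7.6000 + 26.5000 + 32.6667 + 8.0000 + 13.5929 = 104.4595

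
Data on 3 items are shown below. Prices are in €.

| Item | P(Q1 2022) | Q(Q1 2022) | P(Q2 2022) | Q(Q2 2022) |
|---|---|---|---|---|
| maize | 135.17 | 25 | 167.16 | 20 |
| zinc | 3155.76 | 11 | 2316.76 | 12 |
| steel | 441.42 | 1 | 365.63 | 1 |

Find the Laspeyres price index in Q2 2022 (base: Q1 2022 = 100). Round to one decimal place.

77.9

Laspeyres price index uses base-period quantities as weights.
ΣP(Q2 2022)·Q(Q1 2022) = 167.16×25 + 2316.76×11 + 365.63×1 = 4179 + 25484.36 + 365.63 = 30028.99
ΣP(Q1 2022)·Q(Q1 2022) = 135.17×25 + 3155.76×11 + 441.42×1 = 3379.25 + 34713.36 + 441.42 = 38534.03
Index = 30028.99 / 38534.03 × 100 = 77.9285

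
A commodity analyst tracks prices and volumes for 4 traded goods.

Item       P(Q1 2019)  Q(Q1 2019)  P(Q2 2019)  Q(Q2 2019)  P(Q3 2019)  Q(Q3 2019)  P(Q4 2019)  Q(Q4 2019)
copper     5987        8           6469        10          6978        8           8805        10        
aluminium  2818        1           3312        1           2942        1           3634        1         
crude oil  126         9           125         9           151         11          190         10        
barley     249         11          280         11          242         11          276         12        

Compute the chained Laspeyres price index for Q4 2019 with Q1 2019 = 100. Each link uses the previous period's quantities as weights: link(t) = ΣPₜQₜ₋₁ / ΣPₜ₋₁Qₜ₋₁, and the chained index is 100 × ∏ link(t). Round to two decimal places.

144.87

Link Q1 2019→Q2 2019:
ΣP(Q2 2019)Q(Q1 2019) = 6469×8 + 3312×1 + 125×9 + 280×11 = 51752 + 3312 + 1125 + 3080 = 59269
ΣP(Q1 2019)Q(Q1 2019) = 5987×8 + 2818×1 + 126×9 + 249×11 = 47896 + 2818 + 1134 + 2739 = 54587
link = 59269/54587 = 1.085771
Link Q2 2019→Q3 2019:
ΣP(Q3 2019)Q(Q2 2019) = 6978×10 + 2942×1 + 151×9 + 242×11 = 69780 + 2942 + 1359 + 2662 = 76743
ΣP(Q2 2019)Q(Q2 2019) = 6469×10 + 3312×1 + 125×9 + 280×11 = 64690 + 3312 + 1125 + 3080 = 72207
link = 76743/72207 = 1.062819
Link Q3 2019→Q4 2019:
ΣP(Q4 2019)Q(Q3 2019) = 8805×8 + 3634×1 + 190×11 + 276×11 = 70440 + 3634 + 2090 + 3036 = 79200
ΣP(Q3 2019)Q(Q3 2019) = 6978×8 + 2942×1 + 151×11 + 242×11 = 55824 + 2942 + 1661 + 2662 = 63089
link = 79200/63089 = 1.255369
Chained index = 100 × 1.085771 × 1.062819 × 1.255369 = 144.8670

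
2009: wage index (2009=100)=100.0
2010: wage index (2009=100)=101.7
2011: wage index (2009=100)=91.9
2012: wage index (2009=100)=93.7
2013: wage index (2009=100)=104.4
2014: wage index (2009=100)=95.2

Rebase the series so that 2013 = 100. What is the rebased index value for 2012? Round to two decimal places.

89.75

Rebased(2012) = 93.7 / 104.4 × 100 = 89.7510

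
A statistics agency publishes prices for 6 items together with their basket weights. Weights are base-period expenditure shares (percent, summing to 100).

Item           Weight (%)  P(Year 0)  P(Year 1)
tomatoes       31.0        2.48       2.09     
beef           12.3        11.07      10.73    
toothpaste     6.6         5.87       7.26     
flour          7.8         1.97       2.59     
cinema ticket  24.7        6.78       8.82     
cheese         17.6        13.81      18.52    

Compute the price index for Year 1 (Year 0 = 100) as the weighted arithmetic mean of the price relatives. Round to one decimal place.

112.2

tomatoes: 31.0 × (2.09/2.48) = 31.0 × 0.842742 = 26.1250
beef: 12.3 × (10.73/11.07) = 12.3 × 0.969286 = 11.9222
toothpaste: 6.6 × (7.26/5.87) = 6.6 × 1.236797 = 8.1629
flour: 7.8 × (2.59/1.97) = 7.8 × 1.314721 = 10.2548
cinema ticket: 24.7 × (8.82/6.78) = 24.7 × 1.300885 = 32.1319
cheese: 17.6 × (18.52/13.81) = 17.6 × 1.341057 = 23.6026
Index = Σ wᵢ·(p₁ᵢ/p₀ᵢ) = 26.1250 + 11.9222 + 8.1629 + 10.2548 + 32.1319 + 23.6026 = 112.1994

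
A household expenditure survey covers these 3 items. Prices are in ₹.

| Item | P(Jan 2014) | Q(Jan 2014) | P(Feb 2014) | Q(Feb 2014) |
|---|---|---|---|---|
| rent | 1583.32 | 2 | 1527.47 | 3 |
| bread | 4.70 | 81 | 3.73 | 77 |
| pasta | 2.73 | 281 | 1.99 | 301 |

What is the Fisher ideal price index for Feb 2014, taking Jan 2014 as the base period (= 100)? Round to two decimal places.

Laspeyres component (base-period weights):
ΣP(Feb 2014)Q(Jan 2014) = 1527.47×2 + 3.73×81 + 1.99×281 = 3054.94 + 302.13 + 559.19 = 3916.26
ΣP(Jan 2014)Q(Jan 2014) = 1583.32×2 + 4.70×81 + 2.73×281 = 3166.64 + 380.7 + 767.13 = 4314.47
L = 3916.26 / 4314.47 × 100 = 90.7704
Paasche component (current-period weights):
ΣP(Feb 2014)Q(Feb 2014) = 1527.47×3 + 3.73×77 + 1.99×301 = 4582.41 + 287.21 + 598.99 = 5468.61
ΣP(Jan 2014)Q(Feb 2014) = 1583.32×3 + 4.70×77 + 2.73×301 = 4749.96 + 361.9 + 821.73 = 5933.59
P = 5468.61 / 5933.59 × 100 = 92.1636
Fisher = √(L × P) = √(90.7704 × 92.1636) = 91.4643

91.46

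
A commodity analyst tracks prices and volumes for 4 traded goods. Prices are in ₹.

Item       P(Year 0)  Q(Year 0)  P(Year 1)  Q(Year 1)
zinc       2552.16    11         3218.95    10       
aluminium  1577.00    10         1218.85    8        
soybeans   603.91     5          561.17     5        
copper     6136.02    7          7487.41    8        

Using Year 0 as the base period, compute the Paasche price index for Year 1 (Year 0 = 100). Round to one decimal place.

Paasche price index uses current-period quantities as weights.
ΣP(Year 1)·Q(Year 1) = 3218.95×10 + 1218.85×8 + 561.17×5 + 7487.41×8 = 32189.5 + 9750.8 + 2805.85 + 59899.28 = 104645.43
ΣP(Year 0)·Q(Year 1) = 2552.16×10 + 1577.00×8 + 603.91×5 + 6136.02×8 = 25521.6 + 12616 + 3019.55 + 49088.16 = 90245.31
Index = 104645.43 / 90245.31 × 100 = 115.9566

116.0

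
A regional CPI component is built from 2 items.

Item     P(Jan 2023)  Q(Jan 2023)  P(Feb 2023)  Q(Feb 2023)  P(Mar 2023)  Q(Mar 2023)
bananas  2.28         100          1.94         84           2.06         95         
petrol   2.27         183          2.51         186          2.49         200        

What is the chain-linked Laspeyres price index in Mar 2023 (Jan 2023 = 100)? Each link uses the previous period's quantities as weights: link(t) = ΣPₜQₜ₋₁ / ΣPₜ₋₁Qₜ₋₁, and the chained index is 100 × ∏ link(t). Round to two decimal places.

102.57

Link Jan 2023→Feb 2023:
ΣP(Feb 2023)Q(Jan 2023) = 1.94×100 + 2.51×183 = 194 + 459.33 = 653.33
ΣP(Jan 2023)Q(Jan 2023) = 2.28×100 + 2.27×183 = 228 + 415.41 = 643.41
link = 653.33/643.41 = 1.015418
Link Feb 2023→Mar 2023:
ΣP(Mar 2023)Q(Feb 2023) = 2.06×84 + 2.49×186 = 173.04 + 463.14 = 636.18
ΣP(Feb 2023)Q(Feb 2023) = 1.94×84 + 2.51×186 = 162.96 + 466.86 = 629.82
link = 636.18/629.82 = 1.010098
Chained index = 100 × 1.015418 × 1.010098 = 102.5672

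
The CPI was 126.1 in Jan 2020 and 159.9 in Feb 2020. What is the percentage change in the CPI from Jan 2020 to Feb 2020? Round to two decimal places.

26.80%

Change = (159.9 − 126.1) / 126.1 × 100
       = 33.8 / 126.1 × 100 = 26.8041%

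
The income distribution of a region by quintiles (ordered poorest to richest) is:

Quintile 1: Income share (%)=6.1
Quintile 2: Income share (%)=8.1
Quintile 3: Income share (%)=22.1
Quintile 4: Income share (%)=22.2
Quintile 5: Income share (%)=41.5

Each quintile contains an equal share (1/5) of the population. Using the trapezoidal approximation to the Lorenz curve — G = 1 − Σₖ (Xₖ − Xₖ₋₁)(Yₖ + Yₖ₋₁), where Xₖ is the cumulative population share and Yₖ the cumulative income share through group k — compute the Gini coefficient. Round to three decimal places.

0.340

Cumulative income shares Yₖ: 0.0610, 0.1420, 0.3630, 0.5850, 1.0000
Σ (Xₖ−Xₖ₋₁)(Yₖ+Yₖ₋₁) = (1/5)(0.0610+0.0000) + (1/5)(0.1420+0.0610) + (1/5)(0.3630+0.1420) + (1/5)(0.5850+0.3630) + (1/5)(1.0000+0.5850)
  = 0.0122 + 0.0406 + 0.1010 + 0.1896 + 0.3170 = 0.6604
G = 1 − 0.6604 = 0.3396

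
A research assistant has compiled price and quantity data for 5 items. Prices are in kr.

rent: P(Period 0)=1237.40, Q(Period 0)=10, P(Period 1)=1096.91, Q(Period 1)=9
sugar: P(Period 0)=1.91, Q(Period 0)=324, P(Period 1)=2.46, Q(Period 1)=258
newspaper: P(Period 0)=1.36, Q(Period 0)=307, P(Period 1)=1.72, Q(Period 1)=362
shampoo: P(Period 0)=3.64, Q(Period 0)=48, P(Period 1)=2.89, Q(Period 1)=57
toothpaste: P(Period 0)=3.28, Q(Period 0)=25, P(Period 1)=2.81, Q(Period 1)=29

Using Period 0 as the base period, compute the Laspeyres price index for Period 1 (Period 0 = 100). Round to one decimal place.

91.5

Laspeyres price index uses base-period quantities as weights.
ΣP(Period 1)·Q(Period 0) = 1096.91×10 + 2.46×324 + 1.72×307 + 2.89×48 + 2.81×25 = 10969.1 + 797.04 + 528.04 + 138.72 + 70.25 = 12503.15
ΣP(Period 0)·Q(Period 0) = 1237.40×10 + 1.91×324 + 1.36×307 + 3.64×48 + 3.28×25 = 12374 + 618.84 + 417.52 + 174.72 + 82 = 13667.08
Index = 12503.15 / 13667.08 × 100 = 91.4837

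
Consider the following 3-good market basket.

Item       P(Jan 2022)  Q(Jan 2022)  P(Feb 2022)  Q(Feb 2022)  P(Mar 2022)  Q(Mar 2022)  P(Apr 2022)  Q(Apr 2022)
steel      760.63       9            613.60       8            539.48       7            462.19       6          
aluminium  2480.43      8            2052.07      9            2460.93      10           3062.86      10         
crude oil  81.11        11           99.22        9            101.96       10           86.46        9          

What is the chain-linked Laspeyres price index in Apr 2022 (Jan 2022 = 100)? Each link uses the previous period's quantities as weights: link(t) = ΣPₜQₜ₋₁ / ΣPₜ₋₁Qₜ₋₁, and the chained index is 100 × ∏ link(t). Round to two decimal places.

111.26

Link Jan 2022→Feb 2022:
ΣP(Feb 2022)Q(Jan 2022) = 613.60×9 + 2052.07×8 + 99.22×11 = 5522.4 + 16416.56 + 1091.42 = 23030.38
ΣP(Jan 2022)Q(Jan 2022) = 760.63×9 + 2480.43×8 + 81.11×11 = 6845.67 + 19843.44 + 892.21 = 27581.32
link = 23030.38/27581.32 = 0.834999
Link Feb 2022→Mar 2022:
ΣP(Mar 2022)Q(Feb 2022) = 539.48×8 + 2460.93×9 + 101.96×9 = 4315.84 + 22148.37 + 917.64 = 27381.85
ΣP(Feb 2022)Q(Feb 2022) = 613.60×8 + 2052.07×9 + 99.22×9 = 4908.8 + 18468.63 + 892.98 = 24270.41
link = 27381.85/24270.41 = 1.128199
Link Mar 2022→Apr 2022:
ΣP(Apr 2022)Q(Mar 2022) = 462.19×7 + 3062.86×10 + 86.46×10 = 3235.33 + 30628.6 + 864.6 = 34728.53
ΣP(Mar 2022)Q(Mar 2022) = 539.48×7 + 2460.93×10 + 101.96×10 = 3776.36 + 24609.3 + 1019.6 = 29405.26
link = 34728.53/29405.26 = 1.181031
Chained index = 100 × 0.834999 × 1.128199 × 1.181031 = 111.2585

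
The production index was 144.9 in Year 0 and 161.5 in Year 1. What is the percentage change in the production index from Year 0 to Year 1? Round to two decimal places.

Change = (161.5 − 144.9) / 144.9 × 100
       = 16.6 / 144.9 × 100 = 11.4562%

11.46%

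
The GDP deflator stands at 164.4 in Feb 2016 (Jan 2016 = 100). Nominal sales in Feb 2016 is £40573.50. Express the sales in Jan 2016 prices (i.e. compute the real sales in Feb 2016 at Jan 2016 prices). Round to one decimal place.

24679.7

Real = Nominal ÷ (Index/100) = 40573.50 ÷ (164.4/100)
     = 40573.50 ÷ 1.644 = 24679.7445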